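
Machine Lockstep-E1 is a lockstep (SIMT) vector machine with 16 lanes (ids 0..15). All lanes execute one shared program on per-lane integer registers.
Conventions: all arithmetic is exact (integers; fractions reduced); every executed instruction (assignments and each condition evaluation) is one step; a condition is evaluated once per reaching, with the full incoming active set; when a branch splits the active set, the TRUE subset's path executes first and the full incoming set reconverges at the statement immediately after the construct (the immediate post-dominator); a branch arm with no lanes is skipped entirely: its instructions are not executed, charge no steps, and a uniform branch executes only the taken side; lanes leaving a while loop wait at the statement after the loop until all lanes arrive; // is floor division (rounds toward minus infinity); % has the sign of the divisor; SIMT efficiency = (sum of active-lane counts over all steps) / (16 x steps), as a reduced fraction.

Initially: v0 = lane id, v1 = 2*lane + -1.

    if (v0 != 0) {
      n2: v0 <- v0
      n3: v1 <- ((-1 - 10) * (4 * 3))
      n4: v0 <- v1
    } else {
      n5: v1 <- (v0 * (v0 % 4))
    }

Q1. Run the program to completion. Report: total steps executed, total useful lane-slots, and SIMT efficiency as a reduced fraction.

Answer: 5 steps, 62 useful, 31/40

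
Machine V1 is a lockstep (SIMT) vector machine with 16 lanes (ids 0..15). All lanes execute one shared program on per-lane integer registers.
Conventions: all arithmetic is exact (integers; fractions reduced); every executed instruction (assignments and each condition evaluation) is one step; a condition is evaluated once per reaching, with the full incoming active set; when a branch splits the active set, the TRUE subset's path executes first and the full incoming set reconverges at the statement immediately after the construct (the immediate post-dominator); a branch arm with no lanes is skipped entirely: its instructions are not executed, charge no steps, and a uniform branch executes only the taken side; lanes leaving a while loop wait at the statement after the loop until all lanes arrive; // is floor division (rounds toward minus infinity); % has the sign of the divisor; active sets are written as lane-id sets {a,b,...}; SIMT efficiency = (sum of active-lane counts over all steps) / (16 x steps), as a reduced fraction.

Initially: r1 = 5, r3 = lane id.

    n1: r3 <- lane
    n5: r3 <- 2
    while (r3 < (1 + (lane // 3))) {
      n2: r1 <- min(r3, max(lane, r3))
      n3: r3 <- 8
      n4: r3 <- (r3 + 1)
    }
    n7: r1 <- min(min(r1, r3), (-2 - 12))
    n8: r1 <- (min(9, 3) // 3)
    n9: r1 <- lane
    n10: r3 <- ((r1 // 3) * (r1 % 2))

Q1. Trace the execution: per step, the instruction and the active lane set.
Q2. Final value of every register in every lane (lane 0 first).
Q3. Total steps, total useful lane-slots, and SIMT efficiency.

step 0: r3 <- lane                   {0,1,2,3,4,5,6,7,8,9,10,11,12,13,14,15}
step 1: r3 <- 2                      {0,1,2,3,4,5,6,7,8,9,10,11,12,13,14,15}
step 2: eval (r3 < (1 + (lane // 3))) {0,1,2,3,4,5,6,7,8,9,10,11,12,13,14,15}
step 3: r1 <- min(r3, max(lane, r3)) {6,7,8,9,10,11,12,13,14,15}
step 4: r3 <- 8                      {6,7,8,9,10,11,12,13,14,15}
step 5: r3 <- (r3 + 1)               {6,7,8,9,10,11,12,13,14,15}
step 6: eval (r3 < (1 + (lane // 3))) {6,7,8,9,10,11,12,13,14,15}
step 7: r1 <- min(min(r1, r3), (-2 - 12)) {0,1,2,3,4,5,6,7,8,9,10,11,12,13,14,15}
step 8: r1 <- (min(9, 3) // 3)       {0,1,2,3,4,5,6,7,8,9,10,11,12,13,14,15}
step 9: r1 <- lane                   {0,1,2,3,4,5,6,7,8,9,10,11,12,13,14,15}
step 10: r3 <- ((r1 // 3) * (r1 % 2)) {0,1,2,3,4,5,6,7,8,9,10,11,12,13,14,15}

Answer: 11 steps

r1: 0,1,2,3,4,5,6,7,8,9,10,11,12,13,14,15
r3: 0,0,0,1,0,1,0,2,0,3,0,3,0,4,0,5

steps = 11; useful = 152; efficiency = 152/176 = 19/22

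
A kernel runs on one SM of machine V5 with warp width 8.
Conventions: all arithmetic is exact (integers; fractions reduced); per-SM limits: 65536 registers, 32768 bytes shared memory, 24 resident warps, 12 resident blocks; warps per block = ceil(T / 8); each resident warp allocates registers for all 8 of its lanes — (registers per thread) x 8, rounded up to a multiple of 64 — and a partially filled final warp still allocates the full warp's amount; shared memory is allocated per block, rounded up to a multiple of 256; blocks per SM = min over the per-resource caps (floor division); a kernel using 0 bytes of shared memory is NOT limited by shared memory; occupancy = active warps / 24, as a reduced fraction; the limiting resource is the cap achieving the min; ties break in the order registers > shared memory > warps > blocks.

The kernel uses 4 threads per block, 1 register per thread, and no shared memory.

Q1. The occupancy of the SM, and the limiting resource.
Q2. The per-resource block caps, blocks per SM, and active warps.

Answer: occupancy 1/2, limited by blocks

registers: 1024 blocks
shared memory: no limit (kernel uses none)
warps: 24 blocks
blocks: 12 blocks

Answer: 12 blocks, 12 active warps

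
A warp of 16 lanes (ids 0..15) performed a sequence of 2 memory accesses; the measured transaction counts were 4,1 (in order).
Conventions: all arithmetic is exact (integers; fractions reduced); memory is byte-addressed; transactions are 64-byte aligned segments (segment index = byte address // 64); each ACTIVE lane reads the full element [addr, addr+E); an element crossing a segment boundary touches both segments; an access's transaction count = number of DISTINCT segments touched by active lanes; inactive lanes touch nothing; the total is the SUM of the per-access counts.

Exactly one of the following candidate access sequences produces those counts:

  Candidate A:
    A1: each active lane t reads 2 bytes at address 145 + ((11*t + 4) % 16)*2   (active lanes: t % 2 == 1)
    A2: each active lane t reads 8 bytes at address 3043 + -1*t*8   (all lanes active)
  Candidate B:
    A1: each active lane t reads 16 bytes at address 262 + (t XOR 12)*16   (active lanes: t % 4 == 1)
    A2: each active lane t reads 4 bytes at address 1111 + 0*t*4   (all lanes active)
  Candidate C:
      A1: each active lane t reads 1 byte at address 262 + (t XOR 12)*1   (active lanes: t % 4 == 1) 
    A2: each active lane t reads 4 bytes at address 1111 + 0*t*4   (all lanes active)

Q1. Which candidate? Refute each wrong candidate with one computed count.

A: A1 gives 1 transaction, not 4
C: A1 gives 1 transaction, not 4
B: all counts match (4,1)

Answer: B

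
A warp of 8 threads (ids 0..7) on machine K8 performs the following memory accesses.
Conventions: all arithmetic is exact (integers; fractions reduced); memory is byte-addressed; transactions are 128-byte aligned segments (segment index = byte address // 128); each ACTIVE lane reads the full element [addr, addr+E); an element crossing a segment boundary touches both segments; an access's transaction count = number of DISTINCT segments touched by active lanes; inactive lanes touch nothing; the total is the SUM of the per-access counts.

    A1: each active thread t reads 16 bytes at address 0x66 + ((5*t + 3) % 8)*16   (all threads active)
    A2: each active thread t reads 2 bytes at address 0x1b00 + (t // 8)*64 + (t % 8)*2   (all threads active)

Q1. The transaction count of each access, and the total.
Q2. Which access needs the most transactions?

A1: 2 transactions
A2: 1 transaction

Answer: 2,1; total 3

Answer: A1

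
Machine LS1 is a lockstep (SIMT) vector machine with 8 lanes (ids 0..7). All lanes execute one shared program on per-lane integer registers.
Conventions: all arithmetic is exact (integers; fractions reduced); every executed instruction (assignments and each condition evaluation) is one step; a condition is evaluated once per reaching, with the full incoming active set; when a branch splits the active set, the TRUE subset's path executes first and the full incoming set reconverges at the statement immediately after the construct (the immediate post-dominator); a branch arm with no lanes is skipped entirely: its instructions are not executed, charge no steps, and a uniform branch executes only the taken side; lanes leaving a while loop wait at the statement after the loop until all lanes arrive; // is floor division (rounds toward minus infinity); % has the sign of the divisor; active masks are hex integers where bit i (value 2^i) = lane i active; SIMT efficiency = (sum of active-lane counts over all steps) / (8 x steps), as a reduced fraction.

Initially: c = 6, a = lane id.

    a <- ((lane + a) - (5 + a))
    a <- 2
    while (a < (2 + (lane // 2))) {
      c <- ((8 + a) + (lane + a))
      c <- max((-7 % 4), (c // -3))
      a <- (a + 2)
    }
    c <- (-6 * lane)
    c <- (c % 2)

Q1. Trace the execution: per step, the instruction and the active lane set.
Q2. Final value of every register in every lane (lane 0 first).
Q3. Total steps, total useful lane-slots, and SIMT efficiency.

step 0: a <- ((lane + a) - (5 + a))  0xff
step 1: a <- 2                       0xff
step 2: eval (a < (2 + (lane // 2))) 0xff
step 3: c <- ((8 + a) + (lane + a))  0xfc
step 4: c <- max((-7 % 4), (c // -3)) 0xfc
step 5: a <- (a + 2)                 0xfc
step 6: eval (a < (2 + (lane // 2))) 0xfc
step 7: c <- ((8 + a) + (lane + a))  0xc0
step 8: c <- max((-7 % 4), (c // -3)) 0xc0
step 9: a <- (a + 2)                 0xc0
step 10: eval (a < (2 + (lane // 2))) 0xc0
step 11: c <- (-6 * lane)             0xff
step 12: c <- (c % 2)                 0xff

Answer: 13 steps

c: 0,0,0,0,0,0,0,0
a: 2,2,4,4,4,4,6,6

steps = 13; useful = 72; efficiency = 72/104 = 9/13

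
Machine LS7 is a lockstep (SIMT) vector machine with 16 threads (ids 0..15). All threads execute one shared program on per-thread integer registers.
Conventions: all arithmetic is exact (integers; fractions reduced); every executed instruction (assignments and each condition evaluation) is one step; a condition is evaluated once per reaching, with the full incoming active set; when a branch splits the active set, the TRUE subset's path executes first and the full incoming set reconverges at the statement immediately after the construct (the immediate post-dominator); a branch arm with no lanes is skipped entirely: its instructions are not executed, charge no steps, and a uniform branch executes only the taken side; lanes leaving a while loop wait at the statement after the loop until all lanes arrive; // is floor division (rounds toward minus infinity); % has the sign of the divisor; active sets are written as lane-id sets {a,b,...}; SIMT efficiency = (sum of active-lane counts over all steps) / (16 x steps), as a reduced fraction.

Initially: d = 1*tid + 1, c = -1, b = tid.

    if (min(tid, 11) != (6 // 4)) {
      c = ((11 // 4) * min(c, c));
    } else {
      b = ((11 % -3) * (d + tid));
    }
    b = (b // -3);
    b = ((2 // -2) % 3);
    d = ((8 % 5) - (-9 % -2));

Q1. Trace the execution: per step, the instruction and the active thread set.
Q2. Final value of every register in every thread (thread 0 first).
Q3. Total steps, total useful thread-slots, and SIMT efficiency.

step 0: eval (min(tid, 11) != (6 // 4)) {0,1,2,3,4,5,6,7,8,9,10,11,12,13,14,15}
step 1: c <- ((11 // 4) * min(c, c)) {0,2,3,4,5,6,7,8,9,10,11,12,13,14,15}
step 2: b <- ((11 % -3) * (d + tid)) {1}
step 3: b <- (b // -3)               {0,1,2,3,4,5,6,7,8,9,10,11,12,13,14,15}
step 4: b <- ((2 // -2) % 3)         {0,1,2,3,4,5,6,7,8,9,10,11,12,13,14,15}
step 5: d <- ((8 % 5) - (-9 % -2))   {0,1,2,3,4,5,6,7,8,9,10,11,12,13,14,15}

Answer: 6 steps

d: 4,4,4,4,4,4,4,4,4,4,4,4,4,4,4,4
c: -2,-1,-2,-2,-2,-2,-2,-2,-2,-2,-2,-2,-2,-2,-2,-2
b: 2,2,2,2,2,2,2,2,2,2,2,2,2,2,2,2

steps = 6; useful = 80; efficiency = 80/96 = 5/6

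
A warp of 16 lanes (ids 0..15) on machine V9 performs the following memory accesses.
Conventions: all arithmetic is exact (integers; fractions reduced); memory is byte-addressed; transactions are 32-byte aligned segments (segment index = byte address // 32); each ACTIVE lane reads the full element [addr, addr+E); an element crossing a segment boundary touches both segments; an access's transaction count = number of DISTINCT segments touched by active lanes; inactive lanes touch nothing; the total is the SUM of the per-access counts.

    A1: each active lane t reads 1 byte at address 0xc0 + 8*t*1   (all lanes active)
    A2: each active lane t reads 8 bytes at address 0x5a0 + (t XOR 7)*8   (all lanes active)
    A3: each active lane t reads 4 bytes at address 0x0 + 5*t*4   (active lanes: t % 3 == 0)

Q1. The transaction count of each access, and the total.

A1: 4 transactions
A2: 4 transactions
A3: 6 transactions

Answer: 4,4,6; total 14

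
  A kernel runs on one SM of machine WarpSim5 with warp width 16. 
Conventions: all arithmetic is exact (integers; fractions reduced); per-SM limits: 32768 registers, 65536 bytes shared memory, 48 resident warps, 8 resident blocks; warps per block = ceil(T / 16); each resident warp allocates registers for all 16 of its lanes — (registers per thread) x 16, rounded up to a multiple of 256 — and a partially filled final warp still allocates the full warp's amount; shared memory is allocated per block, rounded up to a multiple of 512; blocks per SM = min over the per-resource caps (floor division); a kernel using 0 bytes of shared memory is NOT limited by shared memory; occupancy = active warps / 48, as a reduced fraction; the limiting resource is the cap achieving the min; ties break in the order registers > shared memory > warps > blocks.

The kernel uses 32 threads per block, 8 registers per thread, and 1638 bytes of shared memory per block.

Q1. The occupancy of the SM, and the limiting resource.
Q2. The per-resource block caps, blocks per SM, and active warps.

Answer: occupancy 1/3, limited by blocks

registers: 64 blocks
shared memory: 32 blocks
warps: 24 blocks
blocks: 8 blocks

Answer: 8 blocks, 16 active warps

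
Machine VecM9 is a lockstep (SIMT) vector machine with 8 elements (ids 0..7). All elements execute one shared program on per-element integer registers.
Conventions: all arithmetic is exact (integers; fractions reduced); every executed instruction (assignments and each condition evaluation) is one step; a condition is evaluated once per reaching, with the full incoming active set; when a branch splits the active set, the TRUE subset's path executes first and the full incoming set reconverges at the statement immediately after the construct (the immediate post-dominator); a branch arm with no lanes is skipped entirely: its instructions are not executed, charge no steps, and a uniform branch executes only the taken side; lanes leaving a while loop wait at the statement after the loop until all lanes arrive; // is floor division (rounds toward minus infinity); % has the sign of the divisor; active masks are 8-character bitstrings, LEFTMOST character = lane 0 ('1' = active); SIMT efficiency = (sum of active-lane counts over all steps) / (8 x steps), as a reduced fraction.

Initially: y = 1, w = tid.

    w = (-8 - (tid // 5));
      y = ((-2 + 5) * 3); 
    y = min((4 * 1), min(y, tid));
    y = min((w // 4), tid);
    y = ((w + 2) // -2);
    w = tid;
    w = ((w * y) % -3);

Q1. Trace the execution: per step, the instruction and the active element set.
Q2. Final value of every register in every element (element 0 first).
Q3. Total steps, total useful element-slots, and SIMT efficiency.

step 0: w <- (-8 - (tid // 5))       11111111
step 1: y <- ((-2 + 5) * 3)          11111111
step 2: y <- min((4 * 1), min(y, tid)) 11111111
step 3: y <- min((w // 4), tid)      11111111
step 4: y <- ((w + 2) // -2)         11111111
step 5: w <- tid                     11111111
step 6: w <- ((w * y) % -3)          11111111

Answer: 7 steps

y: 3,3,3,3,3,3,3,3
w: 0,0,0,0,0,0,0,0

steps = 7; useful = 56; efficiency = 56/56 = 1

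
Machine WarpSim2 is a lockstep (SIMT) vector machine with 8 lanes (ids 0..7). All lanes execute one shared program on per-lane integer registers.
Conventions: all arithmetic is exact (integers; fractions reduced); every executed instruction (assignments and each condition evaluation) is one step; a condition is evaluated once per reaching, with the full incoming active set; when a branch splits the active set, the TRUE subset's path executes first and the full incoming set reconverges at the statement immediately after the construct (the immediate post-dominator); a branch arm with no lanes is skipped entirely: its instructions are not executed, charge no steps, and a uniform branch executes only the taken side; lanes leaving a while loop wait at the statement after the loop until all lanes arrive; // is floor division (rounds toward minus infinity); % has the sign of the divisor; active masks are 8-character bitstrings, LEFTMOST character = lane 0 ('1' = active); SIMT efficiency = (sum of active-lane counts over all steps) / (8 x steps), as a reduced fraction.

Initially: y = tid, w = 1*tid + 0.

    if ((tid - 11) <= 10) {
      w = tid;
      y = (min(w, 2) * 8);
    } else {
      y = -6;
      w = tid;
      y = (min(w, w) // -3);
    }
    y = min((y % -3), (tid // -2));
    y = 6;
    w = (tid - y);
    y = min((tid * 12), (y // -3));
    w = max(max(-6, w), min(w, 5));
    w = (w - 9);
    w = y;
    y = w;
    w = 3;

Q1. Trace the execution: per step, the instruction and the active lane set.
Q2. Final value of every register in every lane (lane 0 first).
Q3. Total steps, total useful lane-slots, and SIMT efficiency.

step 0: eval ((tid - 11) <= 10)      11111111
step 1: w <- tid                     11111111
step 2: y <- (min(w, 2) * 8)         11111111
step 3: y <- min((y % -3), (tid // -2)) 11111111
step 4: y <- 6                       11111111
step 5: w <- (tid - y)               11111111
step 6: y <- min((tid * 12), (y // -3)) 11111111
step 7: w <- max(max(-6, w), min(w, 5)) 11111111
step 8: w <- (w - 9)                 11111111
step 9: w <- y                       11111111
step 10: y <- w                       11111111
step 11: w <- 3                       11111111

Answer: 12 steps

y: -2,-2,-2,-2,-2,-2,-2,-2
w: 3,3,3,3,3,3,3,3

steps = 12; useful = 96; efficiency = 96/96 = 1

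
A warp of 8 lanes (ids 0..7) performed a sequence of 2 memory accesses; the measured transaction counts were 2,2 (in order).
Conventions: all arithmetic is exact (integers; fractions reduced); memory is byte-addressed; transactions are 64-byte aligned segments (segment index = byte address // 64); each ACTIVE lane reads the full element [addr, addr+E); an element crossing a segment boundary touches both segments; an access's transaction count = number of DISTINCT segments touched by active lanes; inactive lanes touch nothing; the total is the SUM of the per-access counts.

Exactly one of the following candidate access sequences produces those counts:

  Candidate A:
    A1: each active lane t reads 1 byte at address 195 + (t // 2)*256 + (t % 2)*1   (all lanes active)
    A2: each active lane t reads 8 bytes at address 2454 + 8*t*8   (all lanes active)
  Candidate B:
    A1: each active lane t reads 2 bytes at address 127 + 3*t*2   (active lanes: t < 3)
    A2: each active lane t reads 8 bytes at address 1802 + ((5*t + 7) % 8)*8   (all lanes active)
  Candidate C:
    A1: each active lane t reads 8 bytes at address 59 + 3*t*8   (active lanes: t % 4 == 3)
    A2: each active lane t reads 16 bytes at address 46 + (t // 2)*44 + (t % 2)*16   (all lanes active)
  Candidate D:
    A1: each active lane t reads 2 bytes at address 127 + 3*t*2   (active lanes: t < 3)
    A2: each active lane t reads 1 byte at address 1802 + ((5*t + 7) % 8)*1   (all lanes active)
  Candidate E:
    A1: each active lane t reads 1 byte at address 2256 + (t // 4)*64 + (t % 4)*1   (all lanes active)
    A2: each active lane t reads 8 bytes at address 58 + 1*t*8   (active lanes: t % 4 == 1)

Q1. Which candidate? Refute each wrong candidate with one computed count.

A: A1 gives 4 transactions, not 2
C: A2 gives 4 transactions, not 2
D: A2 gives 1 transaction, not 2
E: A2 gives 1 transaction, not 2
B: all counts match (2,2)

Answer: B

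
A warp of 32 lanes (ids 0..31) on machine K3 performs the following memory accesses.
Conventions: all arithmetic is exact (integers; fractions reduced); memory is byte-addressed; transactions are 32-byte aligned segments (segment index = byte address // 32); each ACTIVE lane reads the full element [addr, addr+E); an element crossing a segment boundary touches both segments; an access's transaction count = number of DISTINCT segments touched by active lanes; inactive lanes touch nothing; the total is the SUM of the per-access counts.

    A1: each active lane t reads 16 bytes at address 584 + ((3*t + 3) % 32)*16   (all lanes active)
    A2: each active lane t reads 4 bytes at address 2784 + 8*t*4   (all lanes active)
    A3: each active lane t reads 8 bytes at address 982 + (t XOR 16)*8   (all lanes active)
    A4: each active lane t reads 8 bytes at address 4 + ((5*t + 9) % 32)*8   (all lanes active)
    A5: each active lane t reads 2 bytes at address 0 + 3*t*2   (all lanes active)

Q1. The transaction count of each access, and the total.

A1: 17 transactions
A2: 32 transactions
A3: 9 transactions
A4: 9 transactions
A5: 6 transactions

Answer: 17,32,9,9,6; total 73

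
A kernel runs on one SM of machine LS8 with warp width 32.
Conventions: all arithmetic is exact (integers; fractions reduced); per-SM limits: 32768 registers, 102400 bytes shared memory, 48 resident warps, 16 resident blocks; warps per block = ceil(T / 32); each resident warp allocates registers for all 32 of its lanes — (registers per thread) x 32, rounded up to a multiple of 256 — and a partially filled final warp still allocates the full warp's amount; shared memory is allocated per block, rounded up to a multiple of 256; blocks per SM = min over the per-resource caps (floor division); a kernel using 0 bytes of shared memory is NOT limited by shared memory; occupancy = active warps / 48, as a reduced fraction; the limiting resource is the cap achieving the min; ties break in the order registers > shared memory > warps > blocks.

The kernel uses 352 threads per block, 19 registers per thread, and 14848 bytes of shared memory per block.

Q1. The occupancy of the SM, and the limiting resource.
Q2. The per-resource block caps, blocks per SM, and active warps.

Answer: occupancy 11/16, limited by registers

registers: 3 blocks
shared memory: 6 blocks
warps: 4 blocks
blocks: 16 blocks

Answer: 3 blocks, 33 active warps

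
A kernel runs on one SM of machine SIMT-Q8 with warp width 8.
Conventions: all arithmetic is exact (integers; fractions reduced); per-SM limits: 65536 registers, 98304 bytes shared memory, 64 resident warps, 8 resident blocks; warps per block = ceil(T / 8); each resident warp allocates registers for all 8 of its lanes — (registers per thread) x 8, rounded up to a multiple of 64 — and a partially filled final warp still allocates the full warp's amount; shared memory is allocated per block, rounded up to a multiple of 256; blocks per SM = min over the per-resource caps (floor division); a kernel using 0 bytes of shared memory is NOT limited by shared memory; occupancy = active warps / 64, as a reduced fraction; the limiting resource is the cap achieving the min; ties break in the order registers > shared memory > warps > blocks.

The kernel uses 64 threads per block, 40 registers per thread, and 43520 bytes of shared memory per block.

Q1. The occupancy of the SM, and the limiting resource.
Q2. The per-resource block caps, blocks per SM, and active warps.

Answer: occupancy 1/4, limited by shared memory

registers: 25 blocks
shared memory: 2 blocks
warps: 8 blocks
blocks: 8 blocks

Answer: 2 blocks, 16 active warps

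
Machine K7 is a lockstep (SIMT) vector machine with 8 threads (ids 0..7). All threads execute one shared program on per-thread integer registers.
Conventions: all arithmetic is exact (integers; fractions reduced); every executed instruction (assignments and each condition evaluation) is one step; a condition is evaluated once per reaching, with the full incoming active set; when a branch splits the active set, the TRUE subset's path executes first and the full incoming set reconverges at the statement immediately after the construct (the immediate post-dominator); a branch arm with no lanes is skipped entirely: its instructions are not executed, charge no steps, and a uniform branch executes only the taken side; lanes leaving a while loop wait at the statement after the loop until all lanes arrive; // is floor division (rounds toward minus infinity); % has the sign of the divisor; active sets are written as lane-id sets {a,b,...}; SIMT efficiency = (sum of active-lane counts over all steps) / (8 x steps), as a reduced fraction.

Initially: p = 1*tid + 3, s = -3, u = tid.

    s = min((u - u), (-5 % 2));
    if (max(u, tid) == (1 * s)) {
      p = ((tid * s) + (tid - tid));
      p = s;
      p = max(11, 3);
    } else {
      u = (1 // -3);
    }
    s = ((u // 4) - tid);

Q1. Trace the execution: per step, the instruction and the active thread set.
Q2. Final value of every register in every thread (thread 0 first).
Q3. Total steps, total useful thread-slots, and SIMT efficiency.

step 0: s <- min((u - u), (-5 % 2))  {0,1,2,3,4,5,6,7}
step 1: eval (max(u, tid) == (1 * s)) {0,1,2,3,4,5,6,7}
step 2: p <- ((tid * s) + (tid - tid)) {0}
step 3: p <- s                       {0}
step 4: p <- max(11, 3)              {0}
step 5: u <- (1 // -3)               {1,2,3,4,5,6,7}
step 6: s <- ((u // 4) - tid)        {0,1,2,3,4,5,6,7}

Answer: 7 steps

p: 11,4,5,6,7,8,9,10
s: 0,-2,-3,-4,-5,-6,-7,-8
u: 0,-1,-1,-1,-1,-1,-1,-1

steps = 7; useful = 34; efficiency = 34/56 = 17/28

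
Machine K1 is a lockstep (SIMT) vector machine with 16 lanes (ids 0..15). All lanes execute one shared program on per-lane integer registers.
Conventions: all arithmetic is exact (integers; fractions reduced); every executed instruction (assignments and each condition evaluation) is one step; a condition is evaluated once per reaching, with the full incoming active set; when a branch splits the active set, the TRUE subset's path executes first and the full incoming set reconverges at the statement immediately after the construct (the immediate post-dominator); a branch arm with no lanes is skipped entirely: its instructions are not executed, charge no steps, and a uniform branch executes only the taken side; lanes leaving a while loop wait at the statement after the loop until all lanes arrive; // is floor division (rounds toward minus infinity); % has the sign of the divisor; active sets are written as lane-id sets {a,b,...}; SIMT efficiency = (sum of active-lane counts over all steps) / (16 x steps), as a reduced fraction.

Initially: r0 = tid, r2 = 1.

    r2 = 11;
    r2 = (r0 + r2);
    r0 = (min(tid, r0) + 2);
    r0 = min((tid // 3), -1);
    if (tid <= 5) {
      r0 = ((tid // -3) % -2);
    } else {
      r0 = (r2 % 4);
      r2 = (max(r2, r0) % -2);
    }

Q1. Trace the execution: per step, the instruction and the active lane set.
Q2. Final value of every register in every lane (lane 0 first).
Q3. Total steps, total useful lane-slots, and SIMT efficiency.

step 0: r2 <- 11                     {0,1,2,3,4,5,6,7,8,9,10,11,12,13,14,15}
step 1: r2 <- (r0 + r2)              {0,1,2,3,4,5,6,7,8,9,10,11,12,13,14,15}
step 2: r0 <- (min(tid, r0) + 2)     {0,1,2,3,4,5,6,7,8,9,10,11,12,13,14,15}
step 3: r0 <- min((tid // 3), -1)    {0,1,2,3,4,5,6,7,8,9,10,11,12,13,14,15}
step 4: eval (tid <= 5)              {0,1,2,3,4,5,6,7,8,9,10,11,12,13,14,15}
step 5: r0 <- ((tid // -3) % -2)     {0,1,2,3,4,5}
step 6: r0 <- (r2 % 4)               {6,7,8,9,10,11,12,13,14,15}
step 7: r2 <- (max(r2, r0) % -2)     {6,7,8,9,10,11,12,13,14,15}

Answer: 8 steps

r0: 0,-1,-1,-1,0,0,1,2,3,0,1,2,3,0,1,2
r2: 11,12,13,14,15,16,-1,0,-1,0,-1,0,-1,0,-1,0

steps = 8; useful = 106; efficiency = 106/128 = 53/64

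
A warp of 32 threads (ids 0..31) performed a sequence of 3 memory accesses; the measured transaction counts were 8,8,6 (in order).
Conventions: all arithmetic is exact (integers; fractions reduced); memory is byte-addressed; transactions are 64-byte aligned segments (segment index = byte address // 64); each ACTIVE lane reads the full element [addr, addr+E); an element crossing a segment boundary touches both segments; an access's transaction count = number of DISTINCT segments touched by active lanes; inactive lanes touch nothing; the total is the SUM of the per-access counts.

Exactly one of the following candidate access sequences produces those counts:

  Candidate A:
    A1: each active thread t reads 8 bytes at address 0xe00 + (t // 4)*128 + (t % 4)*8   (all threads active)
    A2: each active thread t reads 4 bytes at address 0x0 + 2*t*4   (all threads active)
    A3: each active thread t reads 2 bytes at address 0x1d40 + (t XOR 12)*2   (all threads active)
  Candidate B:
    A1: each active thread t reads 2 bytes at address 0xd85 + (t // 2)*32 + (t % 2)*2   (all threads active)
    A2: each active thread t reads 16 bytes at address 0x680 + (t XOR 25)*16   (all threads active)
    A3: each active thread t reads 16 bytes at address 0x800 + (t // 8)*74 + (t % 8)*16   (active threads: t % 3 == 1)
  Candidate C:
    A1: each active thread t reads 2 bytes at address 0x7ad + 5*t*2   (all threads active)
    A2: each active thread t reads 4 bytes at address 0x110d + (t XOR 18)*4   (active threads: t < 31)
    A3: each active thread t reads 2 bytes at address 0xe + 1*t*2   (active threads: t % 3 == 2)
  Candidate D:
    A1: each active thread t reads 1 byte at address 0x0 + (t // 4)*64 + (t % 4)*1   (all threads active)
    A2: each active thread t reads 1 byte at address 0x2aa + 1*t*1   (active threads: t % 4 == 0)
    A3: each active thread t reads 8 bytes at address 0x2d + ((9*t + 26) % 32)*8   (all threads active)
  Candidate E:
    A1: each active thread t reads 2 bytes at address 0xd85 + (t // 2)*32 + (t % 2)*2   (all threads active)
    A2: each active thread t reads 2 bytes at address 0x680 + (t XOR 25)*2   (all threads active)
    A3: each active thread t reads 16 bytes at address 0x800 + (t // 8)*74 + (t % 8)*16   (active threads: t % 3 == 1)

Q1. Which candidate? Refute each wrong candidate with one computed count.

A: A2 gives 4 transactions, not 8
C: A1 gives 6 transactions, not 8
D: A2 gives 2 transactions, not 8
E: A2 gives 1 transaction, not 8
B: all counts match (8,8,6)

Answer: B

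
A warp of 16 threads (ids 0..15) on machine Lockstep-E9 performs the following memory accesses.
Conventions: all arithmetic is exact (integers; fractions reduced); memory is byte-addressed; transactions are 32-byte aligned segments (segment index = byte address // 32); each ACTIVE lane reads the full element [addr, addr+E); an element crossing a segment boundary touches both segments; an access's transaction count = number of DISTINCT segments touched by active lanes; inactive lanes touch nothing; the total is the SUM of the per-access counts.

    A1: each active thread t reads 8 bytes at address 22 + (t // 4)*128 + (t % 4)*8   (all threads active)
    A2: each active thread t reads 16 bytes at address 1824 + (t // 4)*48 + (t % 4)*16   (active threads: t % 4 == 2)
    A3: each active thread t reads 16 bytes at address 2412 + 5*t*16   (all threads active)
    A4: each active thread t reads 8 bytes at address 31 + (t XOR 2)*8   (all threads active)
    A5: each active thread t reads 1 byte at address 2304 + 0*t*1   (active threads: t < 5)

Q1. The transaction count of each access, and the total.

A1: 8 transactions
A2: 4 transactions
A3: 24 transactions
A4: 5 transactions
A5: 1 transaction

Answer: 8,4,24,5,1; total 42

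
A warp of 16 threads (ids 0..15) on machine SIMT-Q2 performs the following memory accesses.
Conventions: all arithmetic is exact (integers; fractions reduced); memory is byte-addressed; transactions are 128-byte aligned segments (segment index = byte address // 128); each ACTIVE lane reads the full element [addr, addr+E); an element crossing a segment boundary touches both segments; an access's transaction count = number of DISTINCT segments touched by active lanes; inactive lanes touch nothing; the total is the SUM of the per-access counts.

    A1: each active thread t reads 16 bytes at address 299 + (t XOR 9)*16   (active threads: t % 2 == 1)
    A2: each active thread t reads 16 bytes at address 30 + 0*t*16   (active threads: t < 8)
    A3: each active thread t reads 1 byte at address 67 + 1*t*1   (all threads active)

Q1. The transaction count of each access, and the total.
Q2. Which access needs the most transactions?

A1: 3 transactions
A2: 1 transaction
A3: 1 transaction

Answer: 3,1,1; total 5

Answer: A1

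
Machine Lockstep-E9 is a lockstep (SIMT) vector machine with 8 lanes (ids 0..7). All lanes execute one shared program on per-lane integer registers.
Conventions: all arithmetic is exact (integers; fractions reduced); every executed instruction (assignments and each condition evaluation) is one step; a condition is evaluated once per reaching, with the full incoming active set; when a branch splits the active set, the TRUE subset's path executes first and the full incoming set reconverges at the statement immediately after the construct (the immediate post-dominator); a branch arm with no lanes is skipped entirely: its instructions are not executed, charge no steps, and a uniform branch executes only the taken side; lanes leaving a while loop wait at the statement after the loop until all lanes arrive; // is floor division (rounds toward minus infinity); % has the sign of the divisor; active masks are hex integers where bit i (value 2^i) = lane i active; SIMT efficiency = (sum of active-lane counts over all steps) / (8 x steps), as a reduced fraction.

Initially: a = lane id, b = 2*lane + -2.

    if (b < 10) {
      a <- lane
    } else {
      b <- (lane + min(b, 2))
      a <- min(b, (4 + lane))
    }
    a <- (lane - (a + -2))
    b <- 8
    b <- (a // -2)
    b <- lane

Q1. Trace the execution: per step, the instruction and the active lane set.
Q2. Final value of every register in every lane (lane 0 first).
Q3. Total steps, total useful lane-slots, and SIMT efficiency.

step 0: eval (b < 10)                0xff
step 1: a <- lane                    0x3f
step 2: b <- (lane + min(b, 2))      0xc0
step 3: a <- min(b, (4 + lane))      0xc0
step 4: a <- (lane - (a + -2))       0xff
step 5: b <- 8                       0xff
step 6: b <- (a // -2)               0xff
step 7: b <- lane                    0xff

Answer: 8 steps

a: 2,2,2,2,2,2,0,0
b: 0,1,2,3,4,5,6,7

steps = 8; useful = 50; efficiency = 50/64 = 25/32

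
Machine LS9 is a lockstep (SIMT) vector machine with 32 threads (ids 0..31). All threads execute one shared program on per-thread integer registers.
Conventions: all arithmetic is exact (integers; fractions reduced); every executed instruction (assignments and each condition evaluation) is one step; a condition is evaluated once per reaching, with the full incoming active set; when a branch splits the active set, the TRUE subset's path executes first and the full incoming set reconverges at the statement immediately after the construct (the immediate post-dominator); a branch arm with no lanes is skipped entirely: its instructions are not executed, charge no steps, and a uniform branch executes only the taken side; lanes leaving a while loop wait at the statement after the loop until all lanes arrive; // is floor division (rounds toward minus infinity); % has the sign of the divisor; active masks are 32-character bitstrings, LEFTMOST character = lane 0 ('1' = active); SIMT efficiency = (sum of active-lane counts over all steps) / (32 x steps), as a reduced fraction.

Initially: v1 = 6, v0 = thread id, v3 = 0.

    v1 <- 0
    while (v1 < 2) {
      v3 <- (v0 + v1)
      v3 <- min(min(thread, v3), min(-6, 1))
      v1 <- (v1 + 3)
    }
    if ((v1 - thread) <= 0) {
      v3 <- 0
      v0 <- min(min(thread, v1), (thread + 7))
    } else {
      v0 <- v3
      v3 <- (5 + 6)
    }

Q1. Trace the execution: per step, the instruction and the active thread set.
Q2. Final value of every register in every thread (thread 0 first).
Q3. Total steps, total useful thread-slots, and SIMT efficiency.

step 0: v1 <- 0                      11111111111111111111111111111111
step 1: eval (v1 < 2)                11111111111111111111111111111111
step 2: v3 <- (v0 + v1)              11111111111111111111111111111111
step 3: v3 <- min(min(thread, v3), min(-6, 1)) 11111111111111111111111111111111
step 4: v1 <- (v1 + 3)               11111111111111111111111111111111
step 5: eval (v1 < 2)                11111111111111111111111111111111
step 6: eval ((v1 - thread) <= 0)    11111111111111111111111111111111
step 7: v3 <- 0                      00011111111111111111111111111111
step 8: v0 <- min(min(thread, v1), (thread + 7)) 00011111111111111111111111111111
step 9: v0 <- v3                     11100000000000000000000000000000
step 10: v3 <- (5 + 6)                11100000000000000000000000000000

Answer: 11 steps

v1: 3,3,3,3,3,3,3,3,3,3,3,3,3,3,3,3,3,3,3,3,3,3,3,3,3,3,3,3,3,3,3,3
v0: -6,-6,-6,3,3,3,3,3,3,3,3,3,3,3,3,3,3,3,3,3,3,3,3,3,3,3,3,3,3,3,3,3
v3: 11,11,11,0,0,0,0,0,0,0,0,0,0,0,0,0,0,0,0,0,0,0,0,0,0,0,0,0,0,0,0,0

steps = 11; useful = 288; efficiency = 288/352 = 9/11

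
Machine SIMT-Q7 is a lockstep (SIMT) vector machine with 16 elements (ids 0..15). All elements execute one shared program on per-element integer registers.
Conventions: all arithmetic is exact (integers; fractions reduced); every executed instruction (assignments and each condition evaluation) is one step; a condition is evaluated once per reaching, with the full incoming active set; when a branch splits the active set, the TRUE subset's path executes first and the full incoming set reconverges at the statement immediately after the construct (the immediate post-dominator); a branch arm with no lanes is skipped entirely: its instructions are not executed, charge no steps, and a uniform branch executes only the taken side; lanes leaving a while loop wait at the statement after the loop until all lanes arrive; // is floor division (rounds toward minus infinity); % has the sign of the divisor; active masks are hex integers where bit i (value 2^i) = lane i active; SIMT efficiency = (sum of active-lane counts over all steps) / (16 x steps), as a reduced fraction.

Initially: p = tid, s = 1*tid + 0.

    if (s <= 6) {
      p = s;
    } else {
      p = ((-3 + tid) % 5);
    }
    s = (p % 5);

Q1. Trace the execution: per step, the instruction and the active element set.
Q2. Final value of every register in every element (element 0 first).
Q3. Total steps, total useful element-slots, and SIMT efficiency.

step 0: eval (s <= 6)                0xffff
step 1: p <- s                       0x007f
step 2: p <- ((-3 + tid) % 5)        0xff80
step 3: s <- (p % 5)                 0xffff

Answer: 4 steps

p: 0,1,2,3,4,5,6,4,0,1,2,3,4,0,1,2
s: 0,1,2,3,4,0,1,4,0,1,2,3,4,0,1,2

steps = 4; useful = 48; efficiency = 48/64 = 3/4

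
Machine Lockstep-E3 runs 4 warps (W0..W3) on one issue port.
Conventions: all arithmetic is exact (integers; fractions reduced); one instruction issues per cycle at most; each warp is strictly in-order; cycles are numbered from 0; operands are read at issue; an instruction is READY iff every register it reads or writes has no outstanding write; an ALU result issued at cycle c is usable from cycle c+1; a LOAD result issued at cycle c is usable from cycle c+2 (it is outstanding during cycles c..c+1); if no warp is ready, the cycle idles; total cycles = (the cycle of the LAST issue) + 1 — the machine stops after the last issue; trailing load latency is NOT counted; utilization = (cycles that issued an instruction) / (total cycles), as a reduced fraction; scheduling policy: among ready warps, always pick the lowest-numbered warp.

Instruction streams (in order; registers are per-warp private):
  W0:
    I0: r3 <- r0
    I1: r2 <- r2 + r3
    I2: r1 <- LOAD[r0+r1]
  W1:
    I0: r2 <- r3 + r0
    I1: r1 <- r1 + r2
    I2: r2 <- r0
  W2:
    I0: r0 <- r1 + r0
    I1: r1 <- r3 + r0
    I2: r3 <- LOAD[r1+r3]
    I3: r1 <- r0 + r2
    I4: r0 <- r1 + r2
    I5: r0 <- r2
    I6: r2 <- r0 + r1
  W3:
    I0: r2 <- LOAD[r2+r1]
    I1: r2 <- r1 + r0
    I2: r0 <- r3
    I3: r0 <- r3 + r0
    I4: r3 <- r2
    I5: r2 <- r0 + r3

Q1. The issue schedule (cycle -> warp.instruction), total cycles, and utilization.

cycle 0: W0.I0
cycle 1: W0.I1
cycle 2: W0.I2
cycle 3: W1.I0
cycle 4: W1.I1
cycle 5: W1.I2
cycle 6: W2.I0
cycle 7: W2.I1
cycle 8: W2.I2
cycle 9: W2.I3
cycle 10: W2.I4
cycle 11: W2.I5
cycle 12: W2.I6
cycle 13: W3.I0
cycle 14: idle
cycle 15: W3.I1
cycle 16: W3.I2
cycle 17: W3.I3
cycle 18: W3.I4
cycle 19: W3.I5

Answer: 20 cycles, utilization 19/20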